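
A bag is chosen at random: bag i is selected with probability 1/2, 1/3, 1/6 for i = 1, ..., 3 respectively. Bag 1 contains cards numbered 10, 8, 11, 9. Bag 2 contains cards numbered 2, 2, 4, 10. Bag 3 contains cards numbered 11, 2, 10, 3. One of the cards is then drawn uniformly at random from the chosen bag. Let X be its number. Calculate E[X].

22/3

E[X | bag 1] = (10+8+11+9)/4 = 19/2.
E[X | bag 2] = (2+2+4+10)/4 = 9/2.
E[X | bag 3] = (11+2+10+3)/4 = 13/2.
By the law of total expectation,
E[X] = (1/2)·(19/2) + (1/3)·(9/2) + (1/6)·(13/2) = 22/3.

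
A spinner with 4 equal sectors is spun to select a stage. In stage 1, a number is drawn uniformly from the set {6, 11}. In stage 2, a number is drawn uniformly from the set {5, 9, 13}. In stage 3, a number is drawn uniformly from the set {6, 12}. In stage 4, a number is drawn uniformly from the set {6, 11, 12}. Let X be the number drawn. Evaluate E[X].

E[X | stage 1] = (6+11)/2 = 17/2.
E[X | stage 2] = (5+9+13)/3 = 9.
E[X | stage 3] = (6+12)/2 = 9.
E[X | stage 4] = (6+11+12)/3 = 29/3.
E[X] = (1/4)·(17/2) + (1/4)·(9) + (1/4)·(9) + (1/4)·(29/3) = 217/24.

217/24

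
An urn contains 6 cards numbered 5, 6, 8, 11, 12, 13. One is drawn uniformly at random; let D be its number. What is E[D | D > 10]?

P(D > 10) = 1/2.
Σ over the event: 11·1/6 + 12·1/6 + 13·1/6 = 6.
E[D | D > 10] = (6) / (1/2) = 12.

12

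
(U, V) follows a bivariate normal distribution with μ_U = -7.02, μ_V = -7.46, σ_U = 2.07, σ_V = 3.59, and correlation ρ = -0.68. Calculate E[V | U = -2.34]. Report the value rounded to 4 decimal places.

For a bivariate normal, E[V | U=x] = μ_V + ρ·(σ_V/σ_U)·(x − μ_U).
E[V | U=-2.34] = -7.46 + (-0.68)·(3.59/2.07)·(-2.34 − (-7.02)) = -7.46 + (-1.17932)·(4.68) = -12.9792.

-12.9792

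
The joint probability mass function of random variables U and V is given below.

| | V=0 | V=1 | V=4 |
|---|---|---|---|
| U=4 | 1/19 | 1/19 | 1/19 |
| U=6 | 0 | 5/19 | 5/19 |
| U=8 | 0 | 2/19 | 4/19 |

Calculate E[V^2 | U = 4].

P(U = 4) = 3/19.
Σ V^2·P over the event = 0·(1/19) + 1·(1/19) + 16·(1/19) = 17/19.
E[V^2 | U = 4] = (17/19) / (3/19) = 17/3.

17/3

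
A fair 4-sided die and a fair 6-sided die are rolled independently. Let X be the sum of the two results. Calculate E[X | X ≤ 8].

116/21

P(X ≤ 8) = 7/8.
Σ over the event: 2·1/24 + 3·1/12 + 4·1/8 + 5·1/6 + 6·1/6 + 7·1/6 + 8·1/8 = 29/6.
E[X | X ≤ 8] = (29/6) / (7/8) = 116/21.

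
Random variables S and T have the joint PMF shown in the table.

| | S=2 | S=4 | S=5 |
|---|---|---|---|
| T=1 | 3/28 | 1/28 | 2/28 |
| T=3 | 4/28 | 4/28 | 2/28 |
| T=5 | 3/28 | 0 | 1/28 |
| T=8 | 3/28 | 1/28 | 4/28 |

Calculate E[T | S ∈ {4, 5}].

22/5

P(S ∈ {4, 5}) = 15/28.
Σ T·P over the event = 1·(1/28) + 3·(4/28) + 8·(1/28) + 1·(2/28) + 3·(2/28) + 5·(1/28) + 8·(4/28) = 33/14.
E[T | S ∈ {4, 5}] = (33/14) / (15/28) = 22/5.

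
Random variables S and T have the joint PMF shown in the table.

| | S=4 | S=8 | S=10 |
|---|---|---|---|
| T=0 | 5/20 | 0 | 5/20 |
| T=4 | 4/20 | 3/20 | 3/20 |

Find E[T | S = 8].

P(S = 8) = 3/20.
Σ T·P over the event = 4·(3/20) = 3/5.
E[T | S = 8] = (3/5) / (3/20) = 4.

4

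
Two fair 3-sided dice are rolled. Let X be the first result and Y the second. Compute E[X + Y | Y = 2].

4

P(Y = 2) = 1/3.
Summing (X+Y)·P(x,y) over outcomes with Y = 2 gives 4/3.
E[X + Y | Y = 2] = (4/3) / (1/3) = 4.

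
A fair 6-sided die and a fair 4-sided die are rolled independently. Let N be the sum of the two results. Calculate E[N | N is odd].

6

P(N is odd) = 1/2.
Σ over the event: 3·1/12 + 5·1/6 + 7·1/6 + 9·1/12 = 3.
E[N | N is odd] = (3) / (1/2) = 6.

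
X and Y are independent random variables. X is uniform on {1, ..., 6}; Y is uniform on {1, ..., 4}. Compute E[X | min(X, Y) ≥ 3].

9/2

Outcomes with min(X, Y) ≥ 3: (3,3), (3,4), (4,3), (4,4), (5,3), (5,4), (6,3), (6,4), each with probability 1/24.
E[X | min(X, Y) ≥ 3] = (3 + 3 + 4 + 4 + 5 + 5 + 6 + 6) / 8 = 9/2.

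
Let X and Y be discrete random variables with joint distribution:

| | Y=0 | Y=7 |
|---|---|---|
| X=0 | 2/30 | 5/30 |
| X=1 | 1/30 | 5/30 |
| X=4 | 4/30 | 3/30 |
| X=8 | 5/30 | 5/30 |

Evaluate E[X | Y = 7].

P(Y = 7) = 3/5.
Summing X·P(X=x,Y=y) over the conditioning event gives 19/10.
E[X | Y = 7] = (19/10) / (3/5) = 19/6.

19/6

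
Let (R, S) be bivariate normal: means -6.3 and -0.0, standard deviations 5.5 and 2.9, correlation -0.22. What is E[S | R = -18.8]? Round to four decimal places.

For a bivariate normal, E[S | R=x] = μ_S + ρ·(σ_S/σ_R)·(x − μ_R).
E[S | R=-18.8] = -0.0 + (-0.22)·(2.9/5.5)·(-18.8 − (-6.3)) = -0.0 + (-0.116)·(-12.5) = 1.4500.

1.4500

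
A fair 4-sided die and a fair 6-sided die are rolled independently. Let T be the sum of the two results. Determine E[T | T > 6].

P(T > 6) = 5/12.
Σ over the event: 7·1/6 + 8·1/8 + 9·1/12 + 10·1/24 = 10/3.
E[T | T > 6] = (10/3) / (5/12) = 8.

8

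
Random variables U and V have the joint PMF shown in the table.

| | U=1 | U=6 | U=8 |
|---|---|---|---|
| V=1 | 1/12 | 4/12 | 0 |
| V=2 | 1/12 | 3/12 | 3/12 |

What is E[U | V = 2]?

43/7

P(V = 2) = 7/12.
Σ U·P over the event = 1·(1/12) + 6·(3/12) + 8·(3/12) = 43/12.
E[U | V = 2] = (43/12) / (7/12) = 43/7.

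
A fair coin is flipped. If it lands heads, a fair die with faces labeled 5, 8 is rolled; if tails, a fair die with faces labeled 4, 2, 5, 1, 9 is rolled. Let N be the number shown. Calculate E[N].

E[N | heads] = (5+8)/2 = 13/2.
E[N | tails] = (4+2+5+1+9)/5 = 21/5.
By the law of total expectation,
E[N] = (1/2)·(13/2) + (1/2)·(21/5) = 107/20.

107/20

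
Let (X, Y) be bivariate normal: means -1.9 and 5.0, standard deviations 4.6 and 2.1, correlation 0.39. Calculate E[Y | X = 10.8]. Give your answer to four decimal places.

7.2612

For a bivariate normal, E[Y | X=x] = μ_Y + ρ·(σ_Y/σ_X)·(x − μ_X).
E[Y | X=10.8] = 5.0 + (0.39)·(2.1/4.6)·(10.8 − (-1.9)) = 5.0 + (0.1780435)·(12.7) = 7.2612.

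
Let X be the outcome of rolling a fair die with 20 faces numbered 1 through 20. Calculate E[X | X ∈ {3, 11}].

P(X ∈ {3, 11}) = 1/10.
Σ over the event: 3·1/20 + 11·1/20 = 7/10.
E[X | X ∈ {3, 11}] = (7/10) / (1/10) = 7.

7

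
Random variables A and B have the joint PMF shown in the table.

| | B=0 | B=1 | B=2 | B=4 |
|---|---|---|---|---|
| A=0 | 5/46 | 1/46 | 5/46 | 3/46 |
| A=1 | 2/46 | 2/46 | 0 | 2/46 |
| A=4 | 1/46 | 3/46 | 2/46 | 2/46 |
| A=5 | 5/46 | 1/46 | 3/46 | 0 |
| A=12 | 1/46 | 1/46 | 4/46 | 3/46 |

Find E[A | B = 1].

P(B = 1) = 4/23.
Σ A·P over the event = 0·(1/46) + 1·(2/46) + 4·(3/46) + 5·(1/46) + 12·(1/46) = 31/46.
E[A | B = 1] = (31/46) / (4/23) = 31/8.

31/8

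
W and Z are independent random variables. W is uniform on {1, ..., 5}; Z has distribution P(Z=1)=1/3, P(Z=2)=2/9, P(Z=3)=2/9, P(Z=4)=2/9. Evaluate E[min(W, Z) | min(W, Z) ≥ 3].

10/3

P(min(W, Z) ≥ 3) = 4/15.
Summing min(W,Z)·P(x,y) over outcomes with min(W, Z) ≥ 3 gives 8/9.
E[min(W, Z) | min(W, Z) ≥ 3] = (8/9) / (4/15) = 10/3.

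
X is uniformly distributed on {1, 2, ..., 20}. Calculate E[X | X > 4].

25/2

P(X > 4) = 4/5.
E[X | X > 4] = (10) / (4/5) = 25/2.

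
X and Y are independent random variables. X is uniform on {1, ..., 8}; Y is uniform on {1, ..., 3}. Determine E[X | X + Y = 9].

7

Outcomes with X + Y = 9: (6,3), (7,2), (8,1), each with probability 1/24.
E[X | X + Y = 9] = (6 + 7 + 8) / 3 = 7.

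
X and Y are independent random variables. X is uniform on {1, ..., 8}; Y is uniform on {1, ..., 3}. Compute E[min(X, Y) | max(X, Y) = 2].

Outcomes with max(X, Y) = 2: (1,2), (2,1), (2,2), each with probability 1/24.
E[min(X, Y) | max(X, Y) = 2] = (1 + 1 + 2) / 3 = 4/3.

4/3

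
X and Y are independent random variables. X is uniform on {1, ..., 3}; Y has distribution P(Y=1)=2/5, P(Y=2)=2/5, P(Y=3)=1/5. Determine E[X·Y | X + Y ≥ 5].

P(X + Y ≥ 5) = 4/15.
Summing XY·P(x,y) over outcomes with X + Y ≥ 5 gives 9/5.
E[X·Y | X + Y ≥ 5] = (9/5) / (4/15) = 27/4.

27/4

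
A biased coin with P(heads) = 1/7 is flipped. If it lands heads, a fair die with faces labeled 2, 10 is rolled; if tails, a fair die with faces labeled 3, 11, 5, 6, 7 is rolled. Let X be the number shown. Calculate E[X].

222/35

E[X | heads] = (2+10)/2 = 6.
E[X | tails] = (3+11+5+6+7)/5 = 32/5.
By the law of total expectation,
E[X] = (1/7)·(6) + (6/7)·(32/5) = 222/35.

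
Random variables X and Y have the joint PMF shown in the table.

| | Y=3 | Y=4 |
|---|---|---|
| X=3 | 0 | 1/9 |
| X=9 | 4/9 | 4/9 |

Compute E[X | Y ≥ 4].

P(Y ≥ 4) = 5/9.
Σ X·P over the event = 3·(1/9) + 9·(4/9) = 13/3.
E[X | Y ≥ 4] = (13/3) / (5/9) = 39/5.

39/5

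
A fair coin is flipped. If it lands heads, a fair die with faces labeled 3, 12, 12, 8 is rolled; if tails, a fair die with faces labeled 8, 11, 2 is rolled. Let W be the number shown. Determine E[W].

E[W | heads] = (3+12+12+8)/4 = 35/4.
E[W | tails] = (8+11+2)/3 = 7.
E[W] = (1/2)·(35/4) + (1/2)·(7) = 63/8.

63/8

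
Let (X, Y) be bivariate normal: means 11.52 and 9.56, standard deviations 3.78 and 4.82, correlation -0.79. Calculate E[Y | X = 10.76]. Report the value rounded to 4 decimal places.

10.3256

The regression of Y on X has slope ρ·σ_Y/σ_X and passes through (μ_X, μ_Y).
E[Y | X=10.76] = 9.56 + (-0.79)·(4.82/3.78)·(10.76 − (11.52)) = 9.56 + (-1.0074)·(-0.76) = 10.3256.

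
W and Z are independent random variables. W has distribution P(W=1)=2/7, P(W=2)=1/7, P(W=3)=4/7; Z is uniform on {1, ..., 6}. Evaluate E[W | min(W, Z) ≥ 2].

14/5

P(min(W, Z) ≥ 2) = 25/42.
Summing W·P(x,y) over outcomes with min(W, Z) ≥ 2 gives 5/3.
E[W | min(W, Z) ≥ 2] = (5/3) / (25/42) = 14/5.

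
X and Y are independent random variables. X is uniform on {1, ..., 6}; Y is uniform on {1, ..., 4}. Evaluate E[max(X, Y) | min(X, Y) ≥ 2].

64/15

P(min(X, Y) ≥ 2) = 5/8.
Summing max(X,Y)·P(x,y) over outcomes with min(X, Y) ≥ 2 gives 8/3.
E[max(X, Y) | min(X, Y) ≥ 2] = (8/3) / (5/8) = 64/15.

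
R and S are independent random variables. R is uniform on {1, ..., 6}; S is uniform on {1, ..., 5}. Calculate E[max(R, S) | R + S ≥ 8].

53/10

P(R + S ≥ 8) = 1/3.
Summing max(R,S)·P(x,y) over outcomes with R + S ≥ 8 gives 53/30.
E[max(R, S) | R + S ≥ 8] = (53/30) / (1/3) = 53/10.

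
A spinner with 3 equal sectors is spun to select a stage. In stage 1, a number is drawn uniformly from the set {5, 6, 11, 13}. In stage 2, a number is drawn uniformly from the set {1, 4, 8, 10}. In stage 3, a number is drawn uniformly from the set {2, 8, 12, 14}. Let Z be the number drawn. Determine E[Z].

E[Z | stage 1] = (5+6+11+13)/4 = 35/4.
E[Z | stage 2] = (1+4+8+10)/4 = 23/4.
E[Z | stage 3] = (2+8+12+14)/4 = 9.
By the law of total expectation,
E[Z] = (1/3)·(35/4) + (1/3)·(23/4) + (1/3)·(9) = 47/6.

47/6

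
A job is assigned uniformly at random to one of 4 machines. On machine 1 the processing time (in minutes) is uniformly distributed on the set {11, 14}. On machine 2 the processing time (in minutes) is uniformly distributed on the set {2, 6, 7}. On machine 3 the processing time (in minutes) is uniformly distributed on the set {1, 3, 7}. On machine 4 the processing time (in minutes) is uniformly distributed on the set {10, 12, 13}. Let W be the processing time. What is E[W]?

E[W | machine 1] = (11+14)/2 = 25/2.
E[W | machine 2] = (2+6+7)/3 = 5.
E[W | machine 3] = (1+3+7)/3 = 11/3.
E[W | machine 4] = (10+12+13)/3 = 35/3.
E[W] = (1/4)·(25/2) + (1/4)·(5) + (1/4)·(11/3) + (1/4)·(35/3) = 197/24.

197/24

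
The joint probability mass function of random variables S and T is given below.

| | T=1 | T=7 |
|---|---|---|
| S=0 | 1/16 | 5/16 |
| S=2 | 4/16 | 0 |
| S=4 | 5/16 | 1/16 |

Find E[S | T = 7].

P(T = 7) = 3/8.
Summing S·P(S=x,T=y) over the conditioning event gives 1/4.
E[S | T = 7] = (1/4) / (3/8) = 2/3.

2/3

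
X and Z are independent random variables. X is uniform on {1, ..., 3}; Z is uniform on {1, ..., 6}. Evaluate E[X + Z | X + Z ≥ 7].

23/3

Outcomes with X + Z ≥ 7: (1,6), (2,5), (2,6), (3,4), (3,5), (3,6), each with probability 1/18.
E[X + Z | X + Z ≥ 7] = (7 + 7 + 8 + 7 + 8 + 9) / 6 = 23/3.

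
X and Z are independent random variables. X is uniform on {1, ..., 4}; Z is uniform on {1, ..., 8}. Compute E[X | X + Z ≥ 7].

25/9

P(X + Z ≥ 7) = 9/16.
Summing X·P(x,y) over outcomes with X + Z ≥ 7 gives 25/16.
E[X | X + Z ≥ 7] = (25/16) / (9/16) = 25/9.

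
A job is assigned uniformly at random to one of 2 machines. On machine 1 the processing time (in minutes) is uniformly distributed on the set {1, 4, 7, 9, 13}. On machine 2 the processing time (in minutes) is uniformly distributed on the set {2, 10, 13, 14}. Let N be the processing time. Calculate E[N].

331/40

E[N | machine 1] = (1+4+7+9+13)/5 = 34/5.
E[N | machine 2] = (2+10+13+14)/4 = 39/4.
E[N] = (1/2)·(34/5) + (1/2)·(39/4) = 331/40.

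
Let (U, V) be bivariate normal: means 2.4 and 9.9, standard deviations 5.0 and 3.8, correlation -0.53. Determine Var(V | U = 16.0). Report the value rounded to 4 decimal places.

10.3838

The conditional variance in a bivariate normal is σ_V²(1 − ρ²), independent of x.
Var(V | U=16.0) = (3.8)²·(1 − (-0.53)²) = 14.44·0.7191 = 10.3838.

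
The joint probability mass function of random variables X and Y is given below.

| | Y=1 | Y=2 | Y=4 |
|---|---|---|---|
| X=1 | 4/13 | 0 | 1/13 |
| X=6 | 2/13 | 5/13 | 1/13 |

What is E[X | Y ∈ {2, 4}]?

P(Y ∈ {2, 4}) = 7/13.
Σ X·P over the event = 1·(1/13) + 6·(5/13) + 6·(1/13) = 37/13.
E[X | Y ∈ {2, 4}] = (37/13) / (7/13) = 37/7.

37/7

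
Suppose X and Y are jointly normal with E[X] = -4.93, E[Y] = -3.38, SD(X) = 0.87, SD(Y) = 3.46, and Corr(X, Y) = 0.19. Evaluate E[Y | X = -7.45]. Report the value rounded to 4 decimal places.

-5.2842

For a bivariate normal, E[Y | X=x] = μ_Y + ρ·(σ_Y/σ_X)·(x − μ_X).
E[Y | X=-7.45] = -3.38 + (0.19)·(3.46/0.87)·(-7.45 − (-4.93)) = -3.38 + (0.75563)·(-2.52) = -5.2842.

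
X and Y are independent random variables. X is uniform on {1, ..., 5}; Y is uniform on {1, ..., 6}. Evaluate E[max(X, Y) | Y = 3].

18/5

Outcomes with Y = 3: (1,3), (2,3), (3,3), (4,3), (5,3), each with probability 1/30.
E[max(X, Y) | Y = 3] = (3 + 3 + 3 + 4 + 5) / 5 = 18/5.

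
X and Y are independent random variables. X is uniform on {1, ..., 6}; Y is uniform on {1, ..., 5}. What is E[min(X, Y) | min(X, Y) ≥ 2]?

P(min(X, Y) ≥ 2) = 2/3.
Summing min(X,Y)·P(x,y) over outcomes with min(X, Y) ≥ 2 gives 2.
E[min(X, Y) | min(X, Y) ≥ 2] = (2) / (2/3) = 3.

3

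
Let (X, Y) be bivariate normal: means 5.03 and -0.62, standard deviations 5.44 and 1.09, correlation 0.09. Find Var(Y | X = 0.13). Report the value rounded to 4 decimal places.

1.1785

Var(Y | X=x) = (1 − ρ²)·σ_Y².
Var(Y | X=0.13) = (1.09)²·(1 − (0.09)²) = 1.1881·0.9919 = 1.1785.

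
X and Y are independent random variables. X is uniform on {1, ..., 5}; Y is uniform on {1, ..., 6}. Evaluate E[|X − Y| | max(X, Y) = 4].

12/7

Outcomes with max(X, Y) = 4: (1,4), (2,4), (3,4), (4,1), (4,2), (4,3), (4,4), each with probability 1/30.
E[|X − Y| | max(X, Y) = 4] = (3 + 2 + 1 + 3 + 2 + 1 + 0) / 7 = 12/7.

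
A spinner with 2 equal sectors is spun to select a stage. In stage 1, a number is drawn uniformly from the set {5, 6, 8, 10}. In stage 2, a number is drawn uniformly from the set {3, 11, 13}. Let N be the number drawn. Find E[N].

E[N | stage 1] = (5+6+8+10)/4 = 29/4.
E[N | stage 2] = (3+11+13)/3 = 9.
By the law of total expectation,
E[N] = (1/2)·(29/4) + (1/2)·(9) = 65/8.

65/8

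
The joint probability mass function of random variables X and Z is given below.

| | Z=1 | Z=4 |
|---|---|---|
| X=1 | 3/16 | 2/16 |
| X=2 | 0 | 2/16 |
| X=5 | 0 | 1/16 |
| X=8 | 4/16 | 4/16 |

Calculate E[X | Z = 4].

P(Z = 4) = 9/16.
Σ X·P over the event = 1·(2/16) + 2·(2/16) + 5·(1/16) + 8·(4/16) = 43/16.
E[X | Z = 4] = (43/16) / (9/16) = 43/9.

43/9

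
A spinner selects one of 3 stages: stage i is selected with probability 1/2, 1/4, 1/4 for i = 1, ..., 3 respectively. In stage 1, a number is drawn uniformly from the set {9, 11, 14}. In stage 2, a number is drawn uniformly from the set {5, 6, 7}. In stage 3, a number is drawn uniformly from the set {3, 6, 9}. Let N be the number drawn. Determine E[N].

E[N | stage 1] = (9+11+14)/3 = 34/3.
E[N | stage 2] = (5+6+7)/3 = 6.
E[N | stage 3] = (3+6+9)/3 = 6.
By the law of total expectation,
E[N] = (1/2)·(34/3) + (1/4)·(6) + (1/4)·(6) = 26/3.

26/3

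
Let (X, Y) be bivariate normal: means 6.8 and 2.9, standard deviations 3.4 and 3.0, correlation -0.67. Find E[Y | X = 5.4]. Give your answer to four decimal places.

For a bivariate normal, E[Y | X=x] = μ_Y + ρ·(σ_Y/σ_X)·(x − μ_X).
E[Y | X=5.4] = 2.9 + (-0.67)·(3.0/3.4)·(5.4 − (6.8)) = 2.9 + (-0.591176)·(-1.4) = 3.7276.

3.7276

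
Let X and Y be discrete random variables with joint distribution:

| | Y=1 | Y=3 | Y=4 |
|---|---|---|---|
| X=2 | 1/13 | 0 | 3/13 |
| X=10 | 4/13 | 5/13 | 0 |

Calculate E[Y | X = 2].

13/4

P(X = 2) = 4/13.
Σ Y·P over the event = 1·(1/13) + 4·(3/13) = 1.
E[Y | X = 2] = (1) / (4/13) = 13/4.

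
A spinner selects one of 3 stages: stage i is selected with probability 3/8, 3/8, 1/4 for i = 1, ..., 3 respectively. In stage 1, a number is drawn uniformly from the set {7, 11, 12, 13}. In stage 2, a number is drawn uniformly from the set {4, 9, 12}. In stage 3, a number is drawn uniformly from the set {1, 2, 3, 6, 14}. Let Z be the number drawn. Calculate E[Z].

E[Z | stage 1] = (7+11+12+13)/4 = 43/4.
E[Z | stage 2] = (4+9+12)/3 = 25/3.
E[Z | stage 3] = (1+2+3+6+14)/5 = 26/5.
E[Z] = (3/8)·(43/4) + (3/8)·(25/3) + (1/4)·(26/5) = 1353/160.

1353/160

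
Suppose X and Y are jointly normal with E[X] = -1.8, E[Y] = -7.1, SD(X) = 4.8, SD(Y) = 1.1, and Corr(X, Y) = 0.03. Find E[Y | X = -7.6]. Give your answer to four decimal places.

E[Y | X=x] = μ_Y + ρ(σ_Y/σ_X)(x − μ_X) for jointly normal variables.
E[Y | X=-7.6] = -7.1 + (0.03)·(1.1/4.8)·(-7.6 − (-1.8)) = -7.1 + (0.006875)·(-5.8) = -7.1399.

-7.1399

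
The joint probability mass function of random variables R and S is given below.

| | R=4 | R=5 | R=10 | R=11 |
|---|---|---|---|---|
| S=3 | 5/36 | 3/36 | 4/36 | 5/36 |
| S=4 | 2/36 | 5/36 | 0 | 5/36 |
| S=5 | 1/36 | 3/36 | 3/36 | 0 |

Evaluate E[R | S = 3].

P(S = 3) = 17/36.
Summing R·P(R=x,S=y) over the conditioning event gives 65/18.
E[R | S = 3] = (65/18) / (17/36) = 130/17.

130/17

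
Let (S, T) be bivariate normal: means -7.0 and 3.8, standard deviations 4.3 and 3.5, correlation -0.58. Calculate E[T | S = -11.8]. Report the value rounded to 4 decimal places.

E[T | S=x] = μ_T + ρ(σ_T/σ_S)(x − μ_S) for jointly normal variables.
E[T | S=-11.8] = 3.8 + (-0.58)·(3.5/4.3)·(-11.8 − (-7.0)) = 3.8 + (-0.47209)·(-4.8) = 6.0660.

6.0660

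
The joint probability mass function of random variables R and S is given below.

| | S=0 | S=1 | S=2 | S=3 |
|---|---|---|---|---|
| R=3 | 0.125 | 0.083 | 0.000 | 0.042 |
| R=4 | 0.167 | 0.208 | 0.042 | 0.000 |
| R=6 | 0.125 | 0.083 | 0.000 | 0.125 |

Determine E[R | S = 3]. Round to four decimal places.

P(S = 3) = 0.167.
Σ R·P over the event = 3·(0.042) + 6·(0.125) = 0.876.
E[R | S = 3] = (0.876) / (0.167) = 5.2455.

5.2455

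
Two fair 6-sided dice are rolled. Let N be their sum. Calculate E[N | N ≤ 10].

218/33

P(N ≤ 10) = 11/12.
E[N | N ≤ 10] = (109/18) / (11/12) = 218/33.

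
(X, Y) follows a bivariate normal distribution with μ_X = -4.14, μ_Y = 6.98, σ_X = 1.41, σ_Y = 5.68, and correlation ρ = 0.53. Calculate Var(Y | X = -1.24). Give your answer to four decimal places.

The conditional variance in a bivariate normal is σ_Y²(1 − ρ²), independent of x.
Var(Y | X=-1.24) = (5.68)²·(1 − (0.53)²) = 32.2624·0.7191 = 23.1999.

23.1999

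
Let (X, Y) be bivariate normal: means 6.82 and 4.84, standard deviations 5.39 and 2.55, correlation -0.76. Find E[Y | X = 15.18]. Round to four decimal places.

For a bivariate normal, E[Y | X=x] = μ_Y + ρ·(σ_Y/σ_X)·(x − μ_X).
E[Y | X=15.18] = 4.84 + (-0.76)·(2.55/5.39)·(15.18 − (6.82)) = 4.84 + (-0.359555)·(8.36) = 1.8341.

1.8341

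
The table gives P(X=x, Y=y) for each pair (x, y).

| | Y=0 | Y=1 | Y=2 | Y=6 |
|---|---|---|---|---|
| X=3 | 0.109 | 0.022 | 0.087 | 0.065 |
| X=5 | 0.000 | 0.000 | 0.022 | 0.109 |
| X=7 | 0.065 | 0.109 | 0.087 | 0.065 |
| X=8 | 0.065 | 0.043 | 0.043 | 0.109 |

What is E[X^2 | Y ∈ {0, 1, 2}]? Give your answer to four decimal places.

P(Y ∈ {0, 1, 2}) = 0.652.
Summing X^2·P(X=x,Y=y) over the conditioning event gives 24.965.
E[X^2 | Y ∈ {0, 1, 2}] = (24.965) / (0.652) = 38.2899.

38.2899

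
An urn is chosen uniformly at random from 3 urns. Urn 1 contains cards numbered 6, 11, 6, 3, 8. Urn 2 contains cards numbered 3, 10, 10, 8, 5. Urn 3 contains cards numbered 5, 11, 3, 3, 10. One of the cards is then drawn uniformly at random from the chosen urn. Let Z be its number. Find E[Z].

E[Z | urn 1] = (6+11+6+3+8)/5 = 34/5.
E[Z | urn 2] = (3+10+10+8+5)/5 = 36/5.
E[Z | urn 3] = (5+11+3+3+10)/5 = 32/5.
E[Z] = (1/3)·(34/5) + (1/3)·(36/5) + (1/3)·(32/5) = 34/5.

34/5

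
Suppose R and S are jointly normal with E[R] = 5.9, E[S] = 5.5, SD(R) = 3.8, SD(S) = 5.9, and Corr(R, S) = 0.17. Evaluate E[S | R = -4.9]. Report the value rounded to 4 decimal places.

2.6494

For a bivariate normal, E[S | R=x] = μ_S + ρ·(σ_S/σ_R)·(x − μ_R).
E[S | R=-4.9] = 5.5 + (0.17)·(5.9/3.8)·(-4.9 − (5.9)) = 5.5 + (0.263947)·(-10.8) = 2.6494.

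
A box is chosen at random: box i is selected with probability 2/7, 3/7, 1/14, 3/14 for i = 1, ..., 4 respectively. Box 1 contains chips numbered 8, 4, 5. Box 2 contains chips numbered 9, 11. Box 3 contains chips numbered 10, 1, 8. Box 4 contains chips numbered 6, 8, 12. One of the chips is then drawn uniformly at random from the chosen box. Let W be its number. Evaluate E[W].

115/14

E[W | box 1] = (8+4+5)/3 = 17/3.
E[W | box 2] = (9+11)/2 = 10.
E[W | box 3] = (10+1+8)/3 = 19/3.
E[W | box 4] = (6+8+12)/3 = 26/3.
E[W] = (2/7)·(17/3) + (3/7)·(10) + (1/14)·(19/3) + (3/14)·(26/3) = 115/14.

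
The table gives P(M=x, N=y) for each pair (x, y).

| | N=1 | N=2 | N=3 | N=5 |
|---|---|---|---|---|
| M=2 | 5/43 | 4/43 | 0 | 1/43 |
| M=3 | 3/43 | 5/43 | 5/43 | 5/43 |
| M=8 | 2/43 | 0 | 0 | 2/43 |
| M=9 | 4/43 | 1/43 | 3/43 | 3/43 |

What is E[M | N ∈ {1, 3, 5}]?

P(N ∈ {1, 3, 5}) = 33/43.
Summing M·P(M=x,N=y) over the conditioning event gives 173/43.
E[M | N ∈ {1, 3, 5}] = (173/43) / (33/43) = 173/33.

173/33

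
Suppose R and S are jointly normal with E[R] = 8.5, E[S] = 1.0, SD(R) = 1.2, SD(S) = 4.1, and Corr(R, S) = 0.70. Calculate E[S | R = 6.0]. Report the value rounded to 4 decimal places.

-4.9792

For a bivariate normal, E[S | R=x] = μ_S + ρ·(σ_S/σ_R)·(x − μ_R).
E[S | R=6.0] = 1.0 + (0.70)·(4.1/1.2)·(6.0 − (8.5)) = 1.0 + (2.39167)·(-2.5) = -4.9792.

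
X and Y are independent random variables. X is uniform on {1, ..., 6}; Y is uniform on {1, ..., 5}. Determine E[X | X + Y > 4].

P(X + Y > 4) = 4/5.
Summing X·P(x,y) over outcomes with X + Y > 4 gives 19/6.
E[X | X + Y > 4] = (19/6) / (4/5) = 95/24.

95/24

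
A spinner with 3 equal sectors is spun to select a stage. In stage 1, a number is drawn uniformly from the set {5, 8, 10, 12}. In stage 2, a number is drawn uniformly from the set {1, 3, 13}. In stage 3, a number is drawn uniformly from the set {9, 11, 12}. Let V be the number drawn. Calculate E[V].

E[V | stage 1] = (5+8+10+12)/4 = 35/4.
E[V | stage 2] = (1+3+13)/3 = 17/3.
E[V | stage 3] = (9+11+12)/3 = 32/3.
E[V] = (1/3)·(35/4) + (1/3)·(17/3) + (1/3)·(32/3) = 301/36.

301/36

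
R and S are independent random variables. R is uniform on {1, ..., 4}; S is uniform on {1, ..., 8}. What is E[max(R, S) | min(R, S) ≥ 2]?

109/21

P(min(R, S) ≥ 2) = 21/32.
Summing max(R,S)·P(x,y) over outcomes with min(R, S) ≥ 2 gives 109/32.
E[max(R, S) | min(R, S) ≥ 2] = (109/32) / (21/32) = 109/21.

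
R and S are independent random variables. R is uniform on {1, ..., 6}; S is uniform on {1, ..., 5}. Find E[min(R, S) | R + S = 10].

Outcomes with R + S = 10: (5,5), (6,4), each with probability 1/30.
E[min(R, S) | R + S = 10] = (5 + 4) / 2 = 9/2.

9/2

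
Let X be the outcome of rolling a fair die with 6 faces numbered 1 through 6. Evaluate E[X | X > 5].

6

Given X > 5, X is equally likely to be any of {6}.
E[X | X > 5] = (6) / 1 = 6.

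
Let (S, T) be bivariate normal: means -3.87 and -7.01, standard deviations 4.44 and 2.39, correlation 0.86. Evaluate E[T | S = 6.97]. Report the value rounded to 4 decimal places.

-1.9919

For a bivariate normal, E[T | S=x] = μ_T + ρ·(σ_T/σ_S)·(x − μ_S).
E[T | S=6.97] = -7.01 + (0.86)·(2.39/4.44)·(6.97 − (-3.87)) = -7.01 + (0.462928)·(10.84) = -1.9919.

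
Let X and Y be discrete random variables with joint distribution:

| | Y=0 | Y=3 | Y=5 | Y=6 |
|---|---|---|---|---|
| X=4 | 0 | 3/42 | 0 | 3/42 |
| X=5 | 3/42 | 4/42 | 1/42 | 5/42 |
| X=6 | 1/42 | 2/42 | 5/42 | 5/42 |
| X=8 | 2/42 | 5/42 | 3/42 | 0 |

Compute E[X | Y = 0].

37/6

P(Y = 0) = 1/7.
Σ X·P over the event = 5·(3/42) + 6·(1/42) + 8·(2/42) = 37/42.
E[X | Y = 0] = (37/42) / (1/7) = 37/6.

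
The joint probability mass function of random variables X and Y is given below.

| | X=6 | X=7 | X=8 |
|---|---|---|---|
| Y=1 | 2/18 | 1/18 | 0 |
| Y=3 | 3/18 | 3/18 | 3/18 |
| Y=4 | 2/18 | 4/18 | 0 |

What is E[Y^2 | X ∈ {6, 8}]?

P(X ∈ {6, 8}) = 5/9.
Σ Y^2·P over the event = 1·(2/18) + 9·(3/18) + 16·(2/18) + 9·(3/18) = 44/9.
E[Y^2 | X ∈ {6, 8}] = (44/9) / (5/9) = 44/5.

44/5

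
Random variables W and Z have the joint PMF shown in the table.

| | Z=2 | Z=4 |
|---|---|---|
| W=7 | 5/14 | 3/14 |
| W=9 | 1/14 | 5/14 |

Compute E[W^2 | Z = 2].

163/3

P(Z = 2) = 3/7.
Σ W^2·P over the event = 49·(5/14) + 81·(1/14) = 163/7.
E[W^2 | Z = 2] = (163/7) / (3/7) = 163/3.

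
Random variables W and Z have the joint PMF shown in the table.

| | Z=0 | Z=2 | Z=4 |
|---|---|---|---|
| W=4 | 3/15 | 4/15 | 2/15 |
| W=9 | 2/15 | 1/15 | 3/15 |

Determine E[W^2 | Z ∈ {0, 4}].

97/2

P(Z ∈ {0, 4}) = 2/3.
Σ W^2·P over the event = 16·(3/15) + 16·(2/15) + 81·(2/15) + 81·(3/15) = 97/3.
E[W^2 | Z ∈ {0, 4}] = (97/3) / (2/3) = 97/2.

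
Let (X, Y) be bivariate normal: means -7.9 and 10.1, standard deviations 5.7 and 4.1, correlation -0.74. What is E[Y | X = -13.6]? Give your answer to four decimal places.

13.1340

The regression of Y on X has slope ρ·σ_Y/σ_X and passes through (μ_X, μ_Y).
E[Y | X=-13.6] = 10.1 + (-0.74)·(4.1/5.7)·(-13.6 − (-7.9)) = 10.1 + (-0.53228)·(-5.7) = 13.1340.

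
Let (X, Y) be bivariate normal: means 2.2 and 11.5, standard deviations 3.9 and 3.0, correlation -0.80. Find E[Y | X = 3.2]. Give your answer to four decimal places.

E[Y | X=x] = μ_Y + ρ(σ_Y/σ_X)(x − μ_X) for jointly normal variables.
E[Y | X=3.2] = 11.5 + (-0.80)·(3.0/3.9)·(3.2 − (2.2)) = 11.5 + (-0.61538)·(1) = 10.8846.

10.8846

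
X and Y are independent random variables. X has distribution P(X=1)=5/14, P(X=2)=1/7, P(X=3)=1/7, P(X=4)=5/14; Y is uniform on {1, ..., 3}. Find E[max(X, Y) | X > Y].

P(X > Y) = 1/2.
Summing max(X,Y)·P(x,y) over outcomes with X > Y gives 38/21.
E[max(X, Y) | X > Y] = (38/21) / (1/2) = 76/21.

76/21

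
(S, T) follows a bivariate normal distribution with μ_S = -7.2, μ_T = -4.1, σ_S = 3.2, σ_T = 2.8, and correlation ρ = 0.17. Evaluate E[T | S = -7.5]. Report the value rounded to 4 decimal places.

-4.1446

For a bivariate normal, E[T | S=x] = μ_T + ρ·(σ_T/σ_S)·(x − μ_S).
E[T | S=-7.5] = -4.1 + (0.17)·(2.8/3.2)·(-7.5 − (-7.2)) = -4.1 + (0.14875)·(-0.3) = -4.1446.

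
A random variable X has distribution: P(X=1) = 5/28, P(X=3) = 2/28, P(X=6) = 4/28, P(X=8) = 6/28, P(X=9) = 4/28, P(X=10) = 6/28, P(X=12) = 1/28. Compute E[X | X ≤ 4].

11/7

P(X ≤ 4) = 1/4.
Σ over the event: 1·5/28 + 3·1/14 = 11/28.
E[X | X ≤ 4] = (11/28) / (1/4) = 11/7.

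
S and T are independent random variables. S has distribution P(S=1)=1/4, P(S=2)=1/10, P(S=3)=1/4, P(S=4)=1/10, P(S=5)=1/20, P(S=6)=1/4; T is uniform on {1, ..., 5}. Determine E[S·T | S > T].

597/47

P(S > T) = 47/100.
Summing ST·P(x,y) over outcomes with S > T gives 597/100.
E[S·T | S > T] = (597/100) / (47/100) = 597/47.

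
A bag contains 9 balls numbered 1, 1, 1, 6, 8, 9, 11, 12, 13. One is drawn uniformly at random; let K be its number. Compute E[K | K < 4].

P(K < 4) = 1/3.
Σ over the event: 1·1/3 = 1/3.
E[K | K < 4] = (1/3) / (1/3) = 1.

1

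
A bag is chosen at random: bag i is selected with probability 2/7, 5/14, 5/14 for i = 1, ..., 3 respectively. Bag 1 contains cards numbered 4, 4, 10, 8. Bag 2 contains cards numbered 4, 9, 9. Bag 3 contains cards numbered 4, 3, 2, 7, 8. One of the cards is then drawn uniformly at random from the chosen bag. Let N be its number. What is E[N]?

130/21

E[N | bag 1] = (4+4+10+8)/4 = 13/2.
E[N | bag 2] = (4+9+9)/3 = 22/3.
E[N | bag 3] = (4+3+2+7+8)/5 = 24/5.
By the law of total expectation,
E[N] = (2/7)·(13/2) + (5/14)·(22/3) + (5/14)·(24/5) = 130/21.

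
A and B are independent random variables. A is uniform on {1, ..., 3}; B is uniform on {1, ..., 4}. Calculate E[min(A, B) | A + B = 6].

Outcomes with A + B = 6: (2,4), (3,3), each with probability 1/12.
E[min(A, B) | A + B = 6] = (2 + 3) / 2 = 5/2.

5/2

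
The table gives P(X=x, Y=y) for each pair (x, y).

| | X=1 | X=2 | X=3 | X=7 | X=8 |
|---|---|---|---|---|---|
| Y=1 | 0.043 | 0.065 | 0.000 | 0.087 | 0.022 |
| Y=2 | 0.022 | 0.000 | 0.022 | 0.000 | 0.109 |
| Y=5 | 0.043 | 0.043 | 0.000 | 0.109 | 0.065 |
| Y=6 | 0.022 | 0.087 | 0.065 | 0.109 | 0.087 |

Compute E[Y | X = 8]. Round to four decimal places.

3.8410

P(X = 8) = 0.283.
Σ Y·P over the event = 1·(0.022) + 2·(0.109) + 5·(0.065) + 6·(0.087) = 1.087.
E[Y | X = 8] = (1.087) / (0.283) = 3.8410.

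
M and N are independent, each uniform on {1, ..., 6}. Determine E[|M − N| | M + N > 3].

P(M + N > 3) = 11/12.
Summing |M−N|·P(x,y) over outcomes with M + N > 3 gives 17/9.
E[|M − N| | M + N > 3] = (17/9) / (11/12) = 68/33.

68/33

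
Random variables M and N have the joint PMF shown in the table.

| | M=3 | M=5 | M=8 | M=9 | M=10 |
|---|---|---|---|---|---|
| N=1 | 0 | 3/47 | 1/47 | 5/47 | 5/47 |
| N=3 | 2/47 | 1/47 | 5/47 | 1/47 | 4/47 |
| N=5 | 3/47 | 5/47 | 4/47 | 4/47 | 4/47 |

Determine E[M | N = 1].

P(N = 1) = 14/47.
Σ M·P over the event = 5·(3/47) + 8·(1/47) + 9·(5/47) + 10·(5/47) = 118/47.
E[M | N = 1] = (118/47) / (14/47) = 59/7.

59/7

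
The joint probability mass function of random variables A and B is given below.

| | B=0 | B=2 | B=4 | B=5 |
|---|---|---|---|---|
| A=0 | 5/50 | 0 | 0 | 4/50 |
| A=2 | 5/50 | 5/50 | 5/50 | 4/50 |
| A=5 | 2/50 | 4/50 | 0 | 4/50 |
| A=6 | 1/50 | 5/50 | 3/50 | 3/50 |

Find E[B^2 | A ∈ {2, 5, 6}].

459/41

P(A ∈ {2, 5, 6}) = 41/50.
Summing B^2·P(A=x,B=y) over the conditioning event gives 459/50.
E[B^2 | A ∈ {2, 5, 6}] = (459/50) / (41/50) = 459/41.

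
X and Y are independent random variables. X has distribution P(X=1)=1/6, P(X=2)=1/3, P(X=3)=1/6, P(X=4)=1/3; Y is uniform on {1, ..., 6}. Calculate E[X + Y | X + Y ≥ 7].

129/16

P(X + Y ≥ 7) = 4/9.
Summing (X+Y)·P(x,y) over outcomes with X + Y ≥ 7 gives 43/12.
E[X + Y | X + Y ≥ 7] = (43/12) / (4/9) = 129/16.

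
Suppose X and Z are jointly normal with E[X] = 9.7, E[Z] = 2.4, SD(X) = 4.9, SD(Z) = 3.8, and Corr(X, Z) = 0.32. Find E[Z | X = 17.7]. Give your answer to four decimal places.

4.3853

The regression of Z on X has slope ρ·σ_Z/σ_X and passes through (μ_X, μ_Z).
E[Z | X=17.7] = 2.4 + (0.32)·(3.8/4.9)·(17.7 − (9.7)) = 2.4 + (0.24816)·(8) = 4.3853.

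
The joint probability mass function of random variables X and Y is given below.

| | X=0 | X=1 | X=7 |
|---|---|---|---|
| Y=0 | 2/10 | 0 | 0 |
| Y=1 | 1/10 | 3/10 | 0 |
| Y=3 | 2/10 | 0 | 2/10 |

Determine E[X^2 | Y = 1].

3/4

P(Y = 1) = 2/5.
Σ X^2·P over the event = 0·(1/10) + 1·(3/10) = 3/10.
E[X^2 | Y = 1] = (3/10) / (2/5) = 3/4.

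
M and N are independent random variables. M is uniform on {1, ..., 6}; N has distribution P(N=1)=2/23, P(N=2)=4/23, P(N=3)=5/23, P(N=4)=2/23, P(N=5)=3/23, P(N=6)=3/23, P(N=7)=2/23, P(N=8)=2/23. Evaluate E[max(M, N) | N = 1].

7/2

P(N = 1) = 2/23.
Summing max(M,N)·P(x,y) over outcomes with N = 1 gives 7/23.
E[max(M, N) | N = 1] = (7/23) / (2/23) = 7/2.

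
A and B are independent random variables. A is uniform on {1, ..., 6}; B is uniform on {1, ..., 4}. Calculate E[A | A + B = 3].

3/2

P(A + B = 3) = 1/12.
Summing A·P(x,y) over outcomes with A + B = 3 gives 1/8.
E[A | A + B = 3] = (1/8) / (1/12) = 3/2.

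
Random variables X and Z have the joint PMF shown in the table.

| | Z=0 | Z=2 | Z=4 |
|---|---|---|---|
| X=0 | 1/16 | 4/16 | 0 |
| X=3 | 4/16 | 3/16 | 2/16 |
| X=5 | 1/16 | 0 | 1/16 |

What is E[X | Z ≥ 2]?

P(Z ≥ 2) = 5/8.
Summing X·P(X=x,Z=y) over the conditioning event gives 5/4.
E[X | Z ≥ 2] = (5/4) / (5/8) = 2.

2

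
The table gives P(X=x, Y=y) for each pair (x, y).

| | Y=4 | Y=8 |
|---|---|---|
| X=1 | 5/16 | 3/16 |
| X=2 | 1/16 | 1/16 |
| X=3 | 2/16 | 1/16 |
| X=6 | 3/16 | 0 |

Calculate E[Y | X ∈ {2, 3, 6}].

5

P(X ∈ {2, 3, 6}) = 1/2.
Σ Y·P over the event = 4·(1/16) + 8·(1/16) + 4·(2/16) + 8·(1/16) + 4·(3/16) = 5/2.
E[Y | X ∈ {2, 3, 6}] = (5/2) / (1/2) = 5.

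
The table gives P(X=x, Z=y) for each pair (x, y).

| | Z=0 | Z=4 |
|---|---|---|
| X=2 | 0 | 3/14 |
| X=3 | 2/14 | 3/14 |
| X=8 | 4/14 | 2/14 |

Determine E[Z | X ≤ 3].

P(X ≤ 3) = 4/7.
Σ Z·P over the event = 4·(3/14) + 0·(2/14) + 4·(3/14) = 12/7.
E[Z | X ≤ 3] = (12/7) / (4/7) = 3.

3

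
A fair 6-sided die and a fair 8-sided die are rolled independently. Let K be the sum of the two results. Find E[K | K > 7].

P(K > 7) = 9/16.
Σ over the event: 8·1/8 + 9·1/8 + 10·5/48 + 11·1/12 + 12·1/16 + 13·1/24 + 14·1/48 = 17/3.
E[K | K > 7] = (17/3) / (9/16) = 272/27.

272/27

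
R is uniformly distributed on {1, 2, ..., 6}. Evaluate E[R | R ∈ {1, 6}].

P(R ∈ {1, 6}) = 1/3.
Σ over the event: 1·1/6 + 6·1/6 = 7/6.
E[R | R ∈ {1, 6}] = (7/6) / (1/3) = 7/2.

7/2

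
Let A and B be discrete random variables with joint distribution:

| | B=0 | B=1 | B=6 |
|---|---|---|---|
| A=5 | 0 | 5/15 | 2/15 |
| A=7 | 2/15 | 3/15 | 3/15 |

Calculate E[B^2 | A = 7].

P(A = 7) = 8/15.
Σ B^2·P over the event = 0·(2/15) + 1·(3/15) + 36·(3/15) = 37/5.
E[B^2 | A = 7] = (37/5) / (8/15) = 111/8.

111/8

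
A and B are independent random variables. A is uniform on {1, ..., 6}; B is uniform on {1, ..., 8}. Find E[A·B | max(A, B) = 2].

8/3

Outcomes with max(A, B) = 2: (1,2), (2,1), (2,2), each with probability 1/48.
E[A·B | max(A, B) = 2] = (2 + 2 + 4) / 3 = 8/3.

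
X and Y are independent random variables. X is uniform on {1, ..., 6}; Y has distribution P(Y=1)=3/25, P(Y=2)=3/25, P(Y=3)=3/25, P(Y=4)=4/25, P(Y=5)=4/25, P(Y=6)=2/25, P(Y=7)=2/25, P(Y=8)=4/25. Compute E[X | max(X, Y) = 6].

P(max(X, Y) = 6) = 29/150.
Summing X·P(x,y) over outcomes with max(X, Y) = 6 gives 24/25.
E[X | max(X, Y) = 6] = (24/25) / (29/150) = 144/29.

144/29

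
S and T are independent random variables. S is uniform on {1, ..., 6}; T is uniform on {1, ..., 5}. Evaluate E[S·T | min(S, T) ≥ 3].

18

P(min(S, T) ≥ 3) = 2/5.
Summing ST·P(x,y) over outcomes with min(S, T) ≥ 3 gives 36/5.
E[S·T | min(S, T) ≥ 3] = (36/5) / (2/5) = 18.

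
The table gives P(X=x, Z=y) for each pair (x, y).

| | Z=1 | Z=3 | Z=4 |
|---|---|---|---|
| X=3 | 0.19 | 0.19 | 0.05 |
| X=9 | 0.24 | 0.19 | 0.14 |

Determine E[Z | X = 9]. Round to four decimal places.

2.4035

P(X = 9) = 0.57.
Σ Z·P over the event = 1·(0.24) + 3·(0.19) + 4·(0.14) = 1.37.
E[Z | X = 9] = (1.37) / (0.57) = 2.4035.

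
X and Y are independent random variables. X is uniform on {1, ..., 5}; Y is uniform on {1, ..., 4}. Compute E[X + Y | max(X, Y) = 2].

Outcomes with max(X, Y) = 2: (1,2), (2,1), (2,2), each with probability 1/20.
E[X + Y | max(X, Y) = 2] = (3 + 3 + 4) / 3 = 10/3.

10/3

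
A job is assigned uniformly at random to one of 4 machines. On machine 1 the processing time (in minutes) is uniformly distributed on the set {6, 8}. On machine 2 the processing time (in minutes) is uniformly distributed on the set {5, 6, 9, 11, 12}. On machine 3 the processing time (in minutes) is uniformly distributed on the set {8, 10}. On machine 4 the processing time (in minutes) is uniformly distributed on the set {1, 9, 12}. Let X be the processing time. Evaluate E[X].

479/60

E[X | machine 1] = (6+8)/2 = 7.
E[X | machine 2] = (5+6+9+11+12)/5 = 43/5.
E[X | machine 3] = (8+10)/2 = 9.
E[X | machine 4] = (1+9+12)/3 = 22/3.
By the law of total expectation,
E[X] = (1/4)·(7) + (1/4)·(43/5) + (1/4)·(9) + (1/4)·(22/3) = 479/60.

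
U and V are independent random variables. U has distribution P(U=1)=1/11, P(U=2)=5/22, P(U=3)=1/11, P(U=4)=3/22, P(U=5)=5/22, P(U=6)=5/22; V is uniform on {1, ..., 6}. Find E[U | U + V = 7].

85/22

P(U + V = 7) = 1/6.
Summing U·P(x,y) over outcomes with U + V = 7 gives 85/132.
E[U | U + V = 7] = (85/132) / (1/6) = 85/22.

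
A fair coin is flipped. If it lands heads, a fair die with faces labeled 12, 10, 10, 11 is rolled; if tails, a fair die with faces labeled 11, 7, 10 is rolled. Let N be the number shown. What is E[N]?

E[N | heads] = (12+10+10+11)/4 = 43/4.
E[N | tails] = (11+7+10)/3 = 28/3.
By the law of total expectation,
E[N] = (1/2)·(43/4) + (1/2)·(28/3) = 241/24.

241/24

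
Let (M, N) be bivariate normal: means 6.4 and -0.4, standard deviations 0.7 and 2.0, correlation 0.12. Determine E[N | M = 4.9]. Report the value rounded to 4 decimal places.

The regression of N on M has slope ρ·σ_N/σ_M and passes through (μ_M, μ_N).
E[N | M=4.9] = -0.4 + (0.12)·(2.0/0.7)·(4.9 − (6.4)) = -0.4 + (0.34286)·(-1.5) = -0.9143.

-0.9143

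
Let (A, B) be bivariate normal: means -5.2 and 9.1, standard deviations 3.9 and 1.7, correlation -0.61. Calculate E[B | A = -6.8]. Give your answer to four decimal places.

9.5254

For a bivariate normal, E[B | A=x] = μ_B + ρ·(σ_B/σ_A)·(x − μ_A).
E[B | A=-6.8] = 9.1 + (-0.61)·(1.7/3.9)·(-6.8 − (-5.2)) = 9.1 + (-0.2659)·(-1.6) = 9.5254.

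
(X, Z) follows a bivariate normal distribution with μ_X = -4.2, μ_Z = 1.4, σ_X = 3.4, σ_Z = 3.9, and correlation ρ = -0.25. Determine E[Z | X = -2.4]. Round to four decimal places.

The regression of Z on X has slope ρ·σ_Z/σ_X and passes through (μ_X, μ_Z).
E[Z | X=-2.4] = 1.4 + (-0.25)·(3.9/3.4)·(-2.4 − (-4.2)) = 1.4 + (-0.28676)·(1.8) = 0.8838.

0.8838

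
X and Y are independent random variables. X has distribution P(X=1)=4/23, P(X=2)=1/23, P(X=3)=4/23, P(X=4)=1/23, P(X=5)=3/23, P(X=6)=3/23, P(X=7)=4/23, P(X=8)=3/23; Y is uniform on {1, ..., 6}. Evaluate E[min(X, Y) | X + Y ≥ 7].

P(X + Y ≥ 7) = 97/138.
Summing min(X,Y)·P(x,y) over outcomes with X + Y ≥ 7 gives 163/69.
E[min(X, Y) | X + Y ≥ 7] = (163/69) / (97/138) = 326/97.

326/97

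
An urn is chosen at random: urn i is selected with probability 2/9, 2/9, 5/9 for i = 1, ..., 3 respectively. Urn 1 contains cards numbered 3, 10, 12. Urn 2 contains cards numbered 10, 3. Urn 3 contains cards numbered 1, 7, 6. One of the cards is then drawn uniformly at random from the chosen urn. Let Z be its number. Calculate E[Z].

E[Z | urn 1] = (3+10+12)/3 = 25/3.
E[Z | urn 2] = (10+3)/2 = 13/2.
E[Z | urn 3] = (1+7+6)/3 = 14/3.
By the law of total expectation,
E[Z] = (2/9)·(25/3) + (2/9)·(13/2) + (5/9)·(14/3) = 53/9.

53/9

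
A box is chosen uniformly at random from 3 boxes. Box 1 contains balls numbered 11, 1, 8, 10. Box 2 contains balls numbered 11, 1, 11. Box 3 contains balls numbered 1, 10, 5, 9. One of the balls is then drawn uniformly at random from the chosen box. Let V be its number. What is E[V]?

257/36

E[V | box 1] = (11+1+8+10)/4 = 15/2.
E[V | box 2] = (11+1+11)/3 = 23/3.
E[V | box 3] = (1+10+5+9)/4 = 25/4.
By the law of total expectation,
E[V] = (1/3)·(15/2) + (1/3)·(23/3) + (1/3)·(25/4) = 257/36.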